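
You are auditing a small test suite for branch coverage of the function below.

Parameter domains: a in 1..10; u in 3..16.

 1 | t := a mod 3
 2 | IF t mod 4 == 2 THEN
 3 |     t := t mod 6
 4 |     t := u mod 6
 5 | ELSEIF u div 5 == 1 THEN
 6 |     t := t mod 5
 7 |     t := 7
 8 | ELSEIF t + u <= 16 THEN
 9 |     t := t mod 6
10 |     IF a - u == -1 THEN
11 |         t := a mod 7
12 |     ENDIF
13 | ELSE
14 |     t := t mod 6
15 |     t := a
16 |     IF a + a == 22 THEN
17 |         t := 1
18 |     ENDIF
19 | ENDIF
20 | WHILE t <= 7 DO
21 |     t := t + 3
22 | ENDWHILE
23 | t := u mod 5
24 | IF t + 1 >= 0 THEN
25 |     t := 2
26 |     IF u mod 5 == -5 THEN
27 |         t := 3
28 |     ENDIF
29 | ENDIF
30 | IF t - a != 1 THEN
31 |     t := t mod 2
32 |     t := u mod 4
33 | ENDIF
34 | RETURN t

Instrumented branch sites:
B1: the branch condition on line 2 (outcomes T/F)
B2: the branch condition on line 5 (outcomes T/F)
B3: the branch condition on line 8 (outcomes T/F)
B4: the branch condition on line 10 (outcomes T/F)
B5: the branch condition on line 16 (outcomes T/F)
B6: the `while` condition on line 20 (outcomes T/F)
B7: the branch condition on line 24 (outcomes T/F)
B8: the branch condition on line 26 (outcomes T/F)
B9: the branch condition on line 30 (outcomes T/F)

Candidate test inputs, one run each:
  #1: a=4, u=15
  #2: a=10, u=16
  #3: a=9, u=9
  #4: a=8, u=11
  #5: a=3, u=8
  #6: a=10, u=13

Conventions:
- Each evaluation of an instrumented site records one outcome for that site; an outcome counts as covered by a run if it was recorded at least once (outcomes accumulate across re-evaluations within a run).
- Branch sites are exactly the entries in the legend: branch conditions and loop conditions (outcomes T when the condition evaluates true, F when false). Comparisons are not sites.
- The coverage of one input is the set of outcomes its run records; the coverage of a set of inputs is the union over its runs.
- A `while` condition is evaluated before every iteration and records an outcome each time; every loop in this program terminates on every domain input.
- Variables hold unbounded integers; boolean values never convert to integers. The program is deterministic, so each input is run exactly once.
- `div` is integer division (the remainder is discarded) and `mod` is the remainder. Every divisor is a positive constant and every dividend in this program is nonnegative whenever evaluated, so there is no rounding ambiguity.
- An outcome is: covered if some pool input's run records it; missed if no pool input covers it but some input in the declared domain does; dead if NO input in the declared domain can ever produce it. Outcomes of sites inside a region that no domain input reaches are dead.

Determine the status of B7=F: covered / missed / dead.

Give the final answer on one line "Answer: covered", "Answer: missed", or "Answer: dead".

no pool input records B7=F
checking all 140 inputs in the declared domain: B7=F is never recorded -> dead

Answer: dead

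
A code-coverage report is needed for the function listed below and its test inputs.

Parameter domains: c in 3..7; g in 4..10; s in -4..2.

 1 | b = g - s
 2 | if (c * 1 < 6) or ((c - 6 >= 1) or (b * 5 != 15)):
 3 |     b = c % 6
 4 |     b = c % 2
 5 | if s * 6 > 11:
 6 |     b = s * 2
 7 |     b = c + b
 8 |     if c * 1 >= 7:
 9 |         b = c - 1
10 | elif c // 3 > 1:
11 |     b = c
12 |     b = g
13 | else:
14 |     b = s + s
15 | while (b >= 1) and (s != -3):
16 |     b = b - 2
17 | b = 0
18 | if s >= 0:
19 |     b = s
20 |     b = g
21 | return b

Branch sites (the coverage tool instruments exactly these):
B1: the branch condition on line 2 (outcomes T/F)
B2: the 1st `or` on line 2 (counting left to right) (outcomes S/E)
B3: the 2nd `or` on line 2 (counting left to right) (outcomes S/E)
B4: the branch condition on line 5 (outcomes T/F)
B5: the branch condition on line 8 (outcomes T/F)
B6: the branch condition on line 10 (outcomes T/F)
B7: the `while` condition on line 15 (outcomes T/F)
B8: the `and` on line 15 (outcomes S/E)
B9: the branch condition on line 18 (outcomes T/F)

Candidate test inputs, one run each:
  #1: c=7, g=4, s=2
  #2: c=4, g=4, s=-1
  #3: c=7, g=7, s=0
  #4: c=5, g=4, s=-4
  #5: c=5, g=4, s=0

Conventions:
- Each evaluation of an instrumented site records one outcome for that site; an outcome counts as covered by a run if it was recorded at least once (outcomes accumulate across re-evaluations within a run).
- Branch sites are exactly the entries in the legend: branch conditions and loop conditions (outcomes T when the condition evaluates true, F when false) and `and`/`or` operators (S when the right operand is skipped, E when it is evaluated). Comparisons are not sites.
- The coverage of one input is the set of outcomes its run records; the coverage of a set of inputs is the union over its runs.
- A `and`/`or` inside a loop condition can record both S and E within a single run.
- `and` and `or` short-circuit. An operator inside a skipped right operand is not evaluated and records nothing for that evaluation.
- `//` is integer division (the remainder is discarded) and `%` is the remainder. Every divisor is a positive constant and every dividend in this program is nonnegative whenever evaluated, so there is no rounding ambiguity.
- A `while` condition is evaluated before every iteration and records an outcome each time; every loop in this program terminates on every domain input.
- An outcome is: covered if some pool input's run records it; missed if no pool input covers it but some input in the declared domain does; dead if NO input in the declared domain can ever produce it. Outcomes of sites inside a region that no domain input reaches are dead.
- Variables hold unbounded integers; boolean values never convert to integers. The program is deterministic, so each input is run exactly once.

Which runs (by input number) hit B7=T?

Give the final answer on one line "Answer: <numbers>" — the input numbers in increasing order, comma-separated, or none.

input #1 (c=7, g=4, s=2): produces B7=T
input #2 (c=4, g=4, s=-1): does not produce B7=T
input #3 (c=7, g=7, s=0): produces B7=T
input #4 (c=5, g=4, s=-4): does not produce B7=T
input #5 (c=5, g=4, s=0): does not produce B7=T

Answer: 1, 3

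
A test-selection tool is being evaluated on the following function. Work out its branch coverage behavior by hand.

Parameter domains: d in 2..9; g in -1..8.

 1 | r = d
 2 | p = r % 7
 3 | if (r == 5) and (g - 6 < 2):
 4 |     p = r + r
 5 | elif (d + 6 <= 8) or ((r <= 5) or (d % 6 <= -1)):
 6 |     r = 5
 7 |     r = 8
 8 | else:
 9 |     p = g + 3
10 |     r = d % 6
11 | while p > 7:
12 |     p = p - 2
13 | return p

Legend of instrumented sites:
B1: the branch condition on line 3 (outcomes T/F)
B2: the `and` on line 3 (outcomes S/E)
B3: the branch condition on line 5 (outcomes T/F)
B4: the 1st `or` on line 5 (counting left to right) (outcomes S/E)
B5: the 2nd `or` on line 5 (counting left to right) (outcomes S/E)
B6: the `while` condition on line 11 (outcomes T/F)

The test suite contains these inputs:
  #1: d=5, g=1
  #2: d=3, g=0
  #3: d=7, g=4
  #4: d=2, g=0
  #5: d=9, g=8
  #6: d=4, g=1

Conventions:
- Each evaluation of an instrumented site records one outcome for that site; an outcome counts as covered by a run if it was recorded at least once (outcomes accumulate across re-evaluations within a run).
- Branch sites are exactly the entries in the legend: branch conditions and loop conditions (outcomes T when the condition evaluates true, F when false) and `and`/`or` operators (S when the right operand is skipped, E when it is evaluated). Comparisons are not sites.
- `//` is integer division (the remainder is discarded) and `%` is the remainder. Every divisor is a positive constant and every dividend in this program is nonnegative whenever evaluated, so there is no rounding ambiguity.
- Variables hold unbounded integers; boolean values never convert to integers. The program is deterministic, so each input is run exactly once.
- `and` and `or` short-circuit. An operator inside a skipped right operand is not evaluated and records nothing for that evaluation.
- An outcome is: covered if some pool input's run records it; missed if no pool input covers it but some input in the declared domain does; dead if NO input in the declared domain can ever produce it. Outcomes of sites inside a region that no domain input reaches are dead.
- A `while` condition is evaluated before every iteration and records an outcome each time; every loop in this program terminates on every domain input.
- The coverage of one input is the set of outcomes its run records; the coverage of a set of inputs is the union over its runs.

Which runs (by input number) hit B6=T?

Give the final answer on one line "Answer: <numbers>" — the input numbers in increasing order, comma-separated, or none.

input #1 (d=5, g=1): produces B6=T
input #2 (d=3, g=0): does not produce B6=T
input #3 (d=7, g=4): does not produce B6=T
input #4 (d=2, g=0): does not produce B6=T
input #5 (d=9, g=8): produces B6=T
input #6 (d=4, g=1): does not produce B6=T

Answer: 1, 5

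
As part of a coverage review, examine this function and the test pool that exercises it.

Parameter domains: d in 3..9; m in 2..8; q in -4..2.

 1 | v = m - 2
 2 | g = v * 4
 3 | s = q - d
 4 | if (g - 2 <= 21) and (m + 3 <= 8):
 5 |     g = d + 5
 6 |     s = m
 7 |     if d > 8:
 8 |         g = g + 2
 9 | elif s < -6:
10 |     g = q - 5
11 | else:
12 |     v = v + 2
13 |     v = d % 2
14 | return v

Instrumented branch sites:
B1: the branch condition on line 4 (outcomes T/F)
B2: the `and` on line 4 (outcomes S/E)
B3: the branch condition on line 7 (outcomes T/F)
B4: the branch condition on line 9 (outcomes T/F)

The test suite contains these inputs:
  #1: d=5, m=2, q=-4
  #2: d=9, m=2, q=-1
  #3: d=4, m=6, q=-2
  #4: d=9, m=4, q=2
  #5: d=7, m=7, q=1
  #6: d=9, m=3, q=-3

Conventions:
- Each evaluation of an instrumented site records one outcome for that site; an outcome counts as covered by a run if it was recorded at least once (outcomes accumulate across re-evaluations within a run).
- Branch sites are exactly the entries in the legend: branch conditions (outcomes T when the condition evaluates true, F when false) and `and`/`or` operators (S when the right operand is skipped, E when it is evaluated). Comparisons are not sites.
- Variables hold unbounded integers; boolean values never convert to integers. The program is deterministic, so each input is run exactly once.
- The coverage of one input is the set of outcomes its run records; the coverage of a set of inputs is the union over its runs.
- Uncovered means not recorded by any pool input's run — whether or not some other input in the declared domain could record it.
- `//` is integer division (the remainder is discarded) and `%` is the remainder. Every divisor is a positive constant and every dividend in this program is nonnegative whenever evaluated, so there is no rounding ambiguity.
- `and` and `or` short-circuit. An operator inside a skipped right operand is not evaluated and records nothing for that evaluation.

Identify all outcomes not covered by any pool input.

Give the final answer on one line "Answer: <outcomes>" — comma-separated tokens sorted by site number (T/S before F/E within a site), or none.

run #1 (d=5, m=2, q=-4) runs B2->E, B1->T, B3->F; records B1=T, B2=E, B3=F
run #2 (d=9, m=2, q=-1) runs B2->E, B1->T, B3->T; records B1=T, B2=E, B3=T
run #3 (d=4, m=6, q=-2) runs B2->E, B1->F, B4->F; records B1=F, B2=E, B4=F
run #4 (d=9, m=4, q=2) runs B2->E, B1->T, B3->T; records B1=T, B2=E, B3=T
run #5 (d=7, m=7, q=1) runs B2->E, B1->F, B4->F; records B1=F, B2=E, B4=F
run #6 (d=9, m=3, q=-3) runs B2->E, B1->T, B3->T; records B1=T, B2=E, B3=T
union over the pool: B1=T, B1=F, B2=E, B3=T, B3=F, B4=F
uncovered (2 of 8): B2=S, B4=T

Answer: B2=S, B4=T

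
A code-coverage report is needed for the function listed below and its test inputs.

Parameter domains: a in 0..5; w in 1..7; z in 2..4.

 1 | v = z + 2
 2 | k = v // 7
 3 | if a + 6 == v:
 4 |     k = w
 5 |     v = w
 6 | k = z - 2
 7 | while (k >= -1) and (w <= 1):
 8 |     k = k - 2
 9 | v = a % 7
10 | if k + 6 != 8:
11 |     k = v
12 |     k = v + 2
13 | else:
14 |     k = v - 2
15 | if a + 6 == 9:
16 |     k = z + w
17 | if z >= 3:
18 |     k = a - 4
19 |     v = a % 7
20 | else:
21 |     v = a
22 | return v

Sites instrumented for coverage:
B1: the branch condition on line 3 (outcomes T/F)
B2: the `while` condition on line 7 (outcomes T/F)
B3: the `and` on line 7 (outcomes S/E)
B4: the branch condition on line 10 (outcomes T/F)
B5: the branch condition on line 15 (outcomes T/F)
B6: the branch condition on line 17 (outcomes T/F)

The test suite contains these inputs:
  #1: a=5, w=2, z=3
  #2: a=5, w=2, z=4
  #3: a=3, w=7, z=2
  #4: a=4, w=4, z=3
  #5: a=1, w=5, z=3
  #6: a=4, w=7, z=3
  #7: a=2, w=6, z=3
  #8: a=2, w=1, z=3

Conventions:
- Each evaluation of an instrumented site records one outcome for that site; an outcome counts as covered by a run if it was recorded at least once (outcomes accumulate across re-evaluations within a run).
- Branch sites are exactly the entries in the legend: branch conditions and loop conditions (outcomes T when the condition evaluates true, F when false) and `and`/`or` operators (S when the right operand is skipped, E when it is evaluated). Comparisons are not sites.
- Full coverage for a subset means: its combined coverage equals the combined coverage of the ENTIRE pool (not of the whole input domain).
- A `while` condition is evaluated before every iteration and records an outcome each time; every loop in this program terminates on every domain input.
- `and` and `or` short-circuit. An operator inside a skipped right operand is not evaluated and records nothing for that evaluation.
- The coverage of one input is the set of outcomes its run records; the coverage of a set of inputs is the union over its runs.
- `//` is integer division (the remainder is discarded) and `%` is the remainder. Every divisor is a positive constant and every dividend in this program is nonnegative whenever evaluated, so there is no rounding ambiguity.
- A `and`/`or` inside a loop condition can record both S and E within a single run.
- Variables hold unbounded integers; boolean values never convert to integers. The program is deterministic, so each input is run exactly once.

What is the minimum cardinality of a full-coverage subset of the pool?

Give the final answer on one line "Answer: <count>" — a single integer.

run #1 (a=5, w=2, z=3) runs B1->F, B3->E, B2->F, B4->T, B5->F, B6->T; records B1=F, B2=F, B3=E, B4=T, B5=F, B6=T
run #2 (a=5, w=2, z=4) runs B1->F, B3->E, B2->F, B4->F, B5->F, B6->T; records B1=F, B2=F, B3=E, B4=F, B5=F, B6=T
run #3 (a=3, w=7, z=2) runs B1->F, B3->E, B2->F, B4->T, B5->T, B6->F; records B1=F, B2=F, B3=E, B4=T, B5=T, B6=F
run #4 (a=4, w=4, z=3) runs B1->F, B3->E, B2->F, B4->T, B5->F, B6->T; records B1=F, B2=F, B3=E, B4=T, B5=F, B6=T
run #5 (a=1, w=5, z=3) runs B1->F, B3->E, B2->F, B4->T, B5->F, B6->T; records B1=F, B2=F, B3=E, B4=T, B5=F, B6=T
run #6 (a=4, w=7, z=3) runs B1->F, B3->E, B2->F, B4->T, B5->F, B6->T; records B1=F, B2=F, B3=E, B4=T, B5=F, B6=T
run #7 (a=2, w=6, z=3) runs B1->F, B3->E, B2->F, B4->T, B5->F, B6->T; records B1=F, B2=F, B3=E, B4=T, B5=F, B6=T
run #8 (a=2, w=1, z=3) runs B1->F, B3->E, B2->T, B3->E, B2->T, B3->S, B2->F, B4->T, B5->F, B6->T; records B1=F, B2=T, B2=F, B3=S, B3=E, B4=T, B5=F, B6=T
the full pool covers 11 outcomes: B1=F, B2=T, B2=F, B3=S, B3=E, B4=T, B4=F, B5=T, B5=F, B6=T, B6=F
no size-1 subset reaches all 11 outcomes (best union: 8/11)
no size-2 subset reaches all 11 outcomes (best union: 10/11)
at size 3, {2, 3, 8} reaches all 11 outcomes; every lexicographically earlier size-3 subset fails

Answer: 3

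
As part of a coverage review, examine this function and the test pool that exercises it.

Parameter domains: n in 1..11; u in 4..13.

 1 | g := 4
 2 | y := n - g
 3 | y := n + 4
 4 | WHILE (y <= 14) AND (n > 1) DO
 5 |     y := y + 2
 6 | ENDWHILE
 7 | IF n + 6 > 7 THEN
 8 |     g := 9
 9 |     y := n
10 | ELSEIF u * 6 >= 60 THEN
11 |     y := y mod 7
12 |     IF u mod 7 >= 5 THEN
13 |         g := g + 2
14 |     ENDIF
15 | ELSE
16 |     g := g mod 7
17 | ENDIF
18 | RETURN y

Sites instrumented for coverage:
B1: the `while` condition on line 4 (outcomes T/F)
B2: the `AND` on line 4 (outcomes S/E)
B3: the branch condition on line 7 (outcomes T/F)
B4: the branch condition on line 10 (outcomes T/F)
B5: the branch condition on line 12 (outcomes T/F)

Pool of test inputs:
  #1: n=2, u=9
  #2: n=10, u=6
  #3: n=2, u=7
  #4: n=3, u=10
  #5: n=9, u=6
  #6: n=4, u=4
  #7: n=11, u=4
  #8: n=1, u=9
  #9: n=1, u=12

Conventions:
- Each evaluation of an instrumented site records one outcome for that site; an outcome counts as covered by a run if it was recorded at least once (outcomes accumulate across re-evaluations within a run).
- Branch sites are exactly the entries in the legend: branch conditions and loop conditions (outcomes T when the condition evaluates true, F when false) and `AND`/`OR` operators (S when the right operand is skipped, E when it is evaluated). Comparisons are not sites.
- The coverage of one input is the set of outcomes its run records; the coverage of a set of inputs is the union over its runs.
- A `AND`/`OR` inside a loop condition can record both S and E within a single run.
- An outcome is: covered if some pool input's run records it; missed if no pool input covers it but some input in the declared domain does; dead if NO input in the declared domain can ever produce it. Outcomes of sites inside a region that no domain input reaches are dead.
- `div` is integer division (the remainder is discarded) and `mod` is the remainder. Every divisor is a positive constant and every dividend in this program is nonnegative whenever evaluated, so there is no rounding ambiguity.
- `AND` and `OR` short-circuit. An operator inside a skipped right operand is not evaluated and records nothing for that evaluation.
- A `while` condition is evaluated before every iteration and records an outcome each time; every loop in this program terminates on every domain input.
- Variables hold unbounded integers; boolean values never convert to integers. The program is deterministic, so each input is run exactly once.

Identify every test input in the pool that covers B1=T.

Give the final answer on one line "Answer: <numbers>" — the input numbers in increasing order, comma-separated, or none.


input #1 (n=2, u=9): covers B1=T
input #2 (n=10, u=6): covers B1=T
input #3 (n=2, u=7): covers B1=T
input #4 (n=3, u=10): covers B1=T
input #5 (n=9, u=6): covers B1=T
input #6 (n=4, u=4): covers B1=T
input #7 (n=11, u=4): misses B1=T
input #8 (n=1, u=9): misses B1=T
input #9 (n=1, u=12): misses B1=T
Answer: 1, 2, 3, 4, 5, 6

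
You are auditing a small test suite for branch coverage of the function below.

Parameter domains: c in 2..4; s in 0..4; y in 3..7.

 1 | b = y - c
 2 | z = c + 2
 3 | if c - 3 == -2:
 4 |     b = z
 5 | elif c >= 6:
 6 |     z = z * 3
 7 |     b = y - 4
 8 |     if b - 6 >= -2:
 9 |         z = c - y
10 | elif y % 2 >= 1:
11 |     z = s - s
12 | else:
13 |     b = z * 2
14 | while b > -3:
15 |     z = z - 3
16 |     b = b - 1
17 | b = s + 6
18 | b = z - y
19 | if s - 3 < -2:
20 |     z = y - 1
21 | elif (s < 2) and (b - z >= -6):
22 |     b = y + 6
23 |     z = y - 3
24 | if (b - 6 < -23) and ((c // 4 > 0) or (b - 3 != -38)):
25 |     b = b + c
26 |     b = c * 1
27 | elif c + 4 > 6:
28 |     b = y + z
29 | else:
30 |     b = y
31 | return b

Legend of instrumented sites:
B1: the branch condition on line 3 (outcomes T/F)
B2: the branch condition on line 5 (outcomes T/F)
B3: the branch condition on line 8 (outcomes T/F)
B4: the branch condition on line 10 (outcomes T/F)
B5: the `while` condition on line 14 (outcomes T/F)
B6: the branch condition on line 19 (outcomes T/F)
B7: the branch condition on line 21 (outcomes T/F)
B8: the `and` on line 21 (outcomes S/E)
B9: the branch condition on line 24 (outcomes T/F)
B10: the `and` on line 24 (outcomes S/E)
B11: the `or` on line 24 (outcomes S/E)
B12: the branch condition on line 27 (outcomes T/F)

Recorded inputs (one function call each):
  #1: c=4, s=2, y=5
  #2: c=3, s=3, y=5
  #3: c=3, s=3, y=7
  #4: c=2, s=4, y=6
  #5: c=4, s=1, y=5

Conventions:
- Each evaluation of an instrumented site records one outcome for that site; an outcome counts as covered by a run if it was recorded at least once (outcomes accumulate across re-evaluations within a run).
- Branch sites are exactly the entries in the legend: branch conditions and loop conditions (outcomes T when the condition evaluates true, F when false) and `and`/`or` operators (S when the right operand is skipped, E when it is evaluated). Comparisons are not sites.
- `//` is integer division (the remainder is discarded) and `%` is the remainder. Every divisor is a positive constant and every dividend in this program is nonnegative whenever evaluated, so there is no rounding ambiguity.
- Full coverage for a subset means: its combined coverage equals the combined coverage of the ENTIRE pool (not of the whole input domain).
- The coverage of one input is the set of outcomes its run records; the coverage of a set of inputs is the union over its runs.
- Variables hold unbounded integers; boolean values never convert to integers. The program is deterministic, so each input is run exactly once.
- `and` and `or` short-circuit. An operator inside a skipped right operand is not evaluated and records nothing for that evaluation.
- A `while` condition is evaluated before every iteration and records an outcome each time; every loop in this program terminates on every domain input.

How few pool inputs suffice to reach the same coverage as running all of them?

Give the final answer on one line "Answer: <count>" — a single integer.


#1 (c=4, s=2, y=5) -> covered: B1=F, B2=F, B4=T, B5=T, B5=F, B6=F, B7=F, B8=S, B9=F, B10=S, B12=T
#2 (c=3, s=3, y=5) -> covered: B1=F, B2=F, B4=T, B5=T, B5=F, B6=F, B7=F, B8=S, B9=T, B10=E, B11=E
#3 (c=3, s=3, y=7) -> covered: B1=F, B2=F, B4=T, B5=T, B5=F, B6=F, B7=F, B8=S, B9=T, B10=E, B11=E
#4 (c=2, s=4, y=6) -> covered: B1=F, B2=F, B4=F, B5=T, B5=F, B6=F, B7=F, B8=S, B9=F, B10=E, B11=E, B12=F
#5 (c=4, s=1, y=5) -> covered: B1=F, B2=F, B4=T, B5=T, B5=F, B6=F, B7=T, B8=E, B9=F, B10=S, B12=T
pool-wide coverage (18 outcomes): B1=F, B2=F, B4=T, B4=F, B5=T, B5=F, B6=F, B7=T, B7=F, B8=S, B8=E, B9=T, B9=F, B10=S, B10=E, B11=E, B12=T, B12=F
checked all size-1 subsets: none covers 18 outcomes (max 12/18)
checked all size-2 subsets: none covers 18 outcomes (max 17/18)
at size 3, {2, 4, 5} reaches all 18 outcomes; every lexicographically earlier size-3 subset fails
Answer: 3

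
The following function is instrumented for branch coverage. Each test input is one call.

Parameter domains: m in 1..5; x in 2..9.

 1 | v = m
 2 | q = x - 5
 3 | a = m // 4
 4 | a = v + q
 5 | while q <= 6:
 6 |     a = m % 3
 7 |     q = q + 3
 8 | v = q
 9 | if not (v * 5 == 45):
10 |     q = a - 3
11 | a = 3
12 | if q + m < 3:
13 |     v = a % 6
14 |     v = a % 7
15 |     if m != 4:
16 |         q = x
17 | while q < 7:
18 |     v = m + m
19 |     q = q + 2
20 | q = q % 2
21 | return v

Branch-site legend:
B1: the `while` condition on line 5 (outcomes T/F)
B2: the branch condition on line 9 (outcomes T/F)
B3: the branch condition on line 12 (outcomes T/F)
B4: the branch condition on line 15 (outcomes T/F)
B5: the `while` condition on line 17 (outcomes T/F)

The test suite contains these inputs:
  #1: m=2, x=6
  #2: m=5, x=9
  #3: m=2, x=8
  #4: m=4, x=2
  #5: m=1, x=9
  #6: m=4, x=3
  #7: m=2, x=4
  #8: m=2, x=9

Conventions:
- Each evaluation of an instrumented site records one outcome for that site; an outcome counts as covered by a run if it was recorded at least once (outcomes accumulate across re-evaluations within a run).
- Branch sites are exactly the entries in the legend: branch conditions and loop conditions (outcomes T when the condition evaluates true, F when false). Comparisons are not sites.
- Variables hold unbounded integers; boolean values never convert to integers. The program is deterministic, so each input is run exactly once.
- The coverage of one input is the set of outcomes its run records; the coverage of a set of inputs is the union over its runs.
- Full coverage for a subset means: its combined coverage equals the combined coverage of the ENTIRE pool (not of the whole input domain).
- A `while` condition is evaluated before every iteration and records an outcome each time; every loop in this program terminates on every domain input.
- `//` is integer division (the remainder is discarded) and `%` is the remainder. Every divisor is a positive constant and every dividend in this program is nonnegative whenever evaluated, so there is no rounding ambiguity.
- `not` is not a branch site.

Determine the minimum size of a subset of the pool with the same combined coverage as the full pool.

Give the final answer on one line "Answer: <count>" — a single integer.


#1 (m=2, x=6) -> B1->T, B1->T, B1->F, B2->T, B3->T, B4->T, B5->T, B5->F; covered: B1=T, B1=F, B2=T, B3=T, B4=T, B5=T, B5=F
#2 (m=5, x=9) -> B1->T, B1->F, B2->T, B3->F, B5->T, B5->T, B5->T, B5->T, B5->F; covered: B1=T, B1=F, B2=T, B3=F, B5=T, B5=F
#3 (m=2, x=8) -> B1->T, B1->T, B1->F, B2->F, B3->F, B5->F; covered: B1=T, B1=F, B2=F, B3=F, B5=F
#4 (m=4, x=2) -> B1->T, B1->T, B1->T, B1->T, B1->F, B2->F, B3->F, B5->F; covered: B1=T, B1=F, B2=F, B3=F, B5=F
#5 (m=1, x=9) -> B1->T, B1->F, B2->T, B3->T, B4->T, B5->F; covered: B1=T, B1=F, B2=T, B3=T, B4=T, B5=F
#6 (m=4, x=3) -> B1->T, B1->T, B1->T, B1->F, B2->T, B3->T, B4->F, B5->T, B5->T, B5->T, B5->T, B5->T, B5->F; covered: B1=T, B1=F, B2=T, B3=T, B4=F, B5=T, B5=F
#7 (m=2, x=4) -> B1->T, B1->T, B1->T, B1->F, B2->T, B3->T, B4->T, B5->T, B5->T, B5->F; covered: B1=T, B1=F, B2=T, B3=T, B4=T, B5=T, B5=F
#8 (m=2, x=9) -> B1->T, B1->F, B2->T, B3->T, B4->T, B5->F; covered: B1=T, B1=F, B2=T, B3=T, B4=T, B5=F
union over all inputs: B1=T, B1=F, B2=T, B2=F, B3=T, B3=F, B4=T, B4=F, B5=T, B5=F (10 outcomes)
no size-1 subset reaches all 10 outcomes (best union: 7/10)
no size-2 subset reaches all 10 outcomes (best union: 9/10)
the canonical winner is {1, 3, 6}: size 3, full 10-outcome coverage, earliest index list among size-3 covers
Answer: 3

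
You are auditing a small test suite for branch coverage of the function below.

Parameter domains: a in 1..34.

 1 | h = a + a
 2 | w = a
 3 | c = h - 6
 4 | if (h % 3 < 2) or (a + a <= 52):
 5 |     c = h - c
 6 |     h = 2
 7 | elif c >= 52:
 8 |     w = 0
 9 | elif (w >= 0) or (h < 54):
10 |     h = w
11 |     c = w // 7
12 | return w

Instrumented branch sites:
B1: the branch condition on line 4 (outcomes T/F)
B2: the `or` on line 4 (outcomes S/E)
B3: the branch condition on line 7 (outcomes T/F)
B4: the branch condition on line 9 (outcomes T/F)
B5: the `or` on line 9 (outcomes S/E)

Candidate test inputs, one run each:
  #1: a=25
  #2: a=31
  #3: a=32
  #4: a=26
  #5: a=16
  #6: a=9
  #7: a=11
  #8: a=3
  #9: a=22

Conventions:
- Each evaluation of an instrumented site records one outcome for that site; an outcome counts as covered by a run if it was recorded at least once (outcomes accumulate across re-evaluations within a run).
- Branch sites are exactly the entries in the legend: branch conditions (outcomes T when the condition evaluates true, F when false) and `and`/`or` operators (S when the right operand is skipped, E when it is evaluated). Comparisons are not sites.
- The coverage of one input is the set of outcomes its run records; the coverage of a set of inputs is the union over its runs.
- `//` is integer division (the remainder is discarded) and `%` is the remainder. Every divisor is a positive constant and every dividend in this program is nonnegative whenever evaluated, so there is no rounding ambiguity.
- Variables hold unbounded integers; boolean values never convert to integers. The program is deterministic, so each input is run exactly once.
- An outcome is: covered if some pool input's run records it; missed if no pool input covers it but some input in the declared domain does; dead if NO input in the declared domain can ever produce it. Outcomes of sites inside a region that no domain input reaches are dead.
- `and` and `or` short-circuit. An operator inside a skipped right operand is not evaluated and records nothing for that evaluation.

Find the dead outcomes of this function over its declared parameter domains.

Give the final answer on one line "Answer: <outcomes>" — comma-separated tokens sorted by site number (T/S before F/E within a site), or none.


checking every outcome against all 34 domain inputs:
  B4=F: never recorded by any domain input -> dead
  B5=E: never recorded by any domain input -> dead
  reachable outcomes have witnesses, e.g. B1=T (e.g. a=1), B1=F (e.g. a=28), B2=S (e.g. a=2), B2=E (e.g. a=1)
Answer: B4=F, B5=E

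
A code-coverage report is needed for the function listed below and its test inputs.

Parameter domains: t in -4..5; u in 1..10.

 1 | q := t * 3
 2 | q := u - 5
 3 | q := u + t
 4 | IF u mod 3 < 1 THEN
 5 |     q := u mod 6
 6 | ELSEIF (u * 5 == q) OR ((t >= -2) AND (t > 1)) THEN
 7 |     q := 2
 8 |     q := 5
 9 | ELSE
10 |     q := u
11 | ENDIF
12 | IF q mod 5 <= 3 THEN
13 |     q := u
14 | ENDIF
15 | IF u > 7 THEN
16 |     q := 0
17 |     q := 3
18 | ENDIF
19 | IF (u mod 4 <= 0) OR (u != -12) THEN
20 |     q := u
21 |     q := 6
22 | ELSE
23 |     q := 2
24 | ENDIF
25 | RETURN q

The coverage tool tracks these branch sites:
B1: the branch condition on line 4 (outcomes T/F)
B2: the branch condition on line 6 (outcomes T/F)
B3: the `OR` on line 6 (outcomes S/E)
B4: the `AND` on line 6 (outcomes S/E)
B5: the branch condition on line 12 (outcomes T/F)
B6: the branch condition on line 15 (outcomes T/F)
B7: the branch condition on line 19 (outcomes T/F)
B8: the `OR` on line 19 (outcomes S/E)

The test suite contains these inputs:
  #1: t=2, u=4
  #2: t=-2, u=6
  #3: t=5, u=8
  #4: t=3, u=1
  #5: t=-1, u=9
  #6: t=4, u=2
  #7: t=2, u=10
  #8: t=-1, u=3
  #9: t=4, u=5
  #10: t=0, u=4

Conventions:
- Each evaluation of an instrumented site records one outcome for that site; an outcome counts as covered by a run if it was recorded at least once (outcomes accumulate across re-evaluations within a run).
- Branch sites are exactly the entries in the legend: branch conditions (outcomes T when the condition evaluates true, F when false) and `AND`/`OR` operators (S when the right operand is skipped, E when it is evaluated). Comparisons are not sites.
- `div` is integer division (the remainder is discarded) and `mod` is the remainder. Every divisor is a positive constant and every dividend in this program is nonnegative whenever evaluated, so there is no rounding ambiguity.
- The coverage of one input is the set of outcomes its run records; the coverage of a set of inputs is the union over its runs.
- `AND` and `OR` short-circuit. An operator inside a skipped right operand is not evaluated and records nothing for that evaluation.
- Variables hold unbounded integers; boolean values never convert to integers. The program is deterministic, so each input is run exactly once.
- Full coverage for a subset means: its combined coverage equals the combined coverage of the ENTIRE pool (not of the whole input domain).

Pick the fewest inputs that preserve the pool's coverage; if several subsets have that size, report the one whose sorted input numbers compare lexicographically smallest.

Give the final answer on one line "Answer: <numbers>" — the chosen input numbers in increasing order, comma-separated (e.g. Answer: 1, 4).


test 1 (t=2, u=4) hits B1=F, B2=T, B3=E, B4=E, B5=T, B6=F, B7=T, B8=S
test 2 (t=-2, u=6) hits B1=T, B5=T, B6=F, B7=T, B8=E
test 3 (t=5, u=8) hits B1=F, B2=T, B3=E, B4=E, B5=T, B6=T, B7=T, B8=S
test 4 (t=3, u=1) hits B1=F, B2=T, B3=E, B4=E, B5=T, B6=F, B7=T, B8=E
test 5 (t=-1, u=9) hits B1=T, B5=T, B6=T, B7=T, B8=E
test 6 (t=4, u=2) hits B1=F, B2=T, B3=E, B4=E, B5=T, B6=F, B7=T, B8=E
test 7 (t=2, u=10) hits B1=F, B2=T, B3=E, B4=E, B5=T, B6=T, B7=T, B8=E
test 8 (t=-1, u=3) hits B1=T, B5=T, B6=F, B7=T, B8=E
test 9 (t=4, u=5) hits B1=F, B2=T, B3=E, B4=E, B5=T, B6=F, B7=T, B8=E
test 10 (t=0, u=4) hits B1=F, B2=F, B3=E, B4=E, B5=F, B6=F, B7=T, B8=S
pool-wide coverage (13 outcomes): B1=T, B1=F, B2=T, B2=F, B3=E, B4=E, B5=T, B5=F, B6=T, B6=F, B7=T, B8=S, B8=E
checked all size-1 subsets: none covers 13 outcomes (max 8/13)
checked all size-2 subsets: none covers 13 outcomes (max 12/13)
the canonical winner is {1, 5, 10}: size 3, full 13-outcome coverage, earliest index list among size-3 covers
Answer: 1, 5, 10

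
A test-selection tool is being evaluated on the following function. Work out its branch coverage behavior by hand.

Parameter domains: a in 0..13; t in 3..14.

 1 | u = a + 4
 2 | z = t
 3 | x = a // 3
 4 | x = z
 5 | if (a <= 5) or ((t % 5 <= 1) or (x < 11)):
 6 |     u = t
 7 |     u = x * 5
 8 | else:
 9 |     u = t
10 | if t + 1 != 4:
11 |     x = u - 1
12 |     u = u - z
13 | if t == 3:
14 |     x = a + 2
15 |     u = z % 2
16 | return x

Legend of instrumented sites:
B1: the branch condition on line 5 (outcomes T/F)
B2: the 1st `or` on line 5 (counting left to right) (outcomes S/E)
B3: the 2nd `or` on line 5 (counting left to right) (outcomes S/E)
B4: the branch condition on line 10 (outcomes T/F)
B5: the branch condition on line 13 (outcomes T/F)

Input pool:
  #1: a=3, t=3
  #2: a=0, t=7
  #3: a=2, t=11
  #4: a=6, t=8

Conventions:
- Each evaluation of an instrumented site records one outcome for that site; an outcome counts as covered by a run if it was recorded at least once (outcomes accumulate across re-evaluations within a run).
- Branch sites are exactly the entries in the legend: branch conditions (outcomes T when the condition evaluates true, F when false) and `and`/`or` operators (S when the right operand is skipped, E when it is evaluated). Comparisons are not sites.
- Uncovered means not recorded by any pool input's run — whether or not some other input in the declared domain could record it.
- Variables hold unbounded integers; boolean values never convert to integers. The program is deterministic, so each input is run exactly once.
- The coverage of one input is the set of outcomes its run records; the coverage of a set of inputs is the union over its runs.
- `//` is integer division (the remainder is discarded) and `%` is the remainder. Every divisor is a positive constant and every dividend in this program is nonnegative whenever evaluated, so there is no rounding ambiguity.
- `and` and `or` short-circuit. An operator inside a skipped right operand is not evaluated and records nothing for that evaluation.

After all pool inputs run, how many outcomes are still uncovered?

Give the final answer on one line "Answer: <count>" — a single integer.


test 1 (a=3, t=3) fires B2->S, B1->T, B4->F, B5->T; hits B1=T, B2=S, B4=F, B5=T
test 2 (a=0, t=7) fires B2->S, B1->T, B4->T, B5->F; hits B1=T, B2=S, B4=T, B5=F
test 3 (a=2, t=11) fires B2->S, B1->T, B4->T, B5->F; hits B1=T, B2=S, B4=T, B5=F
test 4 (a=6, t=8) fires B2->E, B3->E, B1->T, B4->T, B5->F; hits B1=T, B2=E, B3=E, B4=T, B5=F
union over the pool: B1=T, B2=S, B2=E, B3=E, B4=T, B4=F, B5=T, B5=F
uncovered (2 of 10): B1=F, B3=S
Answer: 2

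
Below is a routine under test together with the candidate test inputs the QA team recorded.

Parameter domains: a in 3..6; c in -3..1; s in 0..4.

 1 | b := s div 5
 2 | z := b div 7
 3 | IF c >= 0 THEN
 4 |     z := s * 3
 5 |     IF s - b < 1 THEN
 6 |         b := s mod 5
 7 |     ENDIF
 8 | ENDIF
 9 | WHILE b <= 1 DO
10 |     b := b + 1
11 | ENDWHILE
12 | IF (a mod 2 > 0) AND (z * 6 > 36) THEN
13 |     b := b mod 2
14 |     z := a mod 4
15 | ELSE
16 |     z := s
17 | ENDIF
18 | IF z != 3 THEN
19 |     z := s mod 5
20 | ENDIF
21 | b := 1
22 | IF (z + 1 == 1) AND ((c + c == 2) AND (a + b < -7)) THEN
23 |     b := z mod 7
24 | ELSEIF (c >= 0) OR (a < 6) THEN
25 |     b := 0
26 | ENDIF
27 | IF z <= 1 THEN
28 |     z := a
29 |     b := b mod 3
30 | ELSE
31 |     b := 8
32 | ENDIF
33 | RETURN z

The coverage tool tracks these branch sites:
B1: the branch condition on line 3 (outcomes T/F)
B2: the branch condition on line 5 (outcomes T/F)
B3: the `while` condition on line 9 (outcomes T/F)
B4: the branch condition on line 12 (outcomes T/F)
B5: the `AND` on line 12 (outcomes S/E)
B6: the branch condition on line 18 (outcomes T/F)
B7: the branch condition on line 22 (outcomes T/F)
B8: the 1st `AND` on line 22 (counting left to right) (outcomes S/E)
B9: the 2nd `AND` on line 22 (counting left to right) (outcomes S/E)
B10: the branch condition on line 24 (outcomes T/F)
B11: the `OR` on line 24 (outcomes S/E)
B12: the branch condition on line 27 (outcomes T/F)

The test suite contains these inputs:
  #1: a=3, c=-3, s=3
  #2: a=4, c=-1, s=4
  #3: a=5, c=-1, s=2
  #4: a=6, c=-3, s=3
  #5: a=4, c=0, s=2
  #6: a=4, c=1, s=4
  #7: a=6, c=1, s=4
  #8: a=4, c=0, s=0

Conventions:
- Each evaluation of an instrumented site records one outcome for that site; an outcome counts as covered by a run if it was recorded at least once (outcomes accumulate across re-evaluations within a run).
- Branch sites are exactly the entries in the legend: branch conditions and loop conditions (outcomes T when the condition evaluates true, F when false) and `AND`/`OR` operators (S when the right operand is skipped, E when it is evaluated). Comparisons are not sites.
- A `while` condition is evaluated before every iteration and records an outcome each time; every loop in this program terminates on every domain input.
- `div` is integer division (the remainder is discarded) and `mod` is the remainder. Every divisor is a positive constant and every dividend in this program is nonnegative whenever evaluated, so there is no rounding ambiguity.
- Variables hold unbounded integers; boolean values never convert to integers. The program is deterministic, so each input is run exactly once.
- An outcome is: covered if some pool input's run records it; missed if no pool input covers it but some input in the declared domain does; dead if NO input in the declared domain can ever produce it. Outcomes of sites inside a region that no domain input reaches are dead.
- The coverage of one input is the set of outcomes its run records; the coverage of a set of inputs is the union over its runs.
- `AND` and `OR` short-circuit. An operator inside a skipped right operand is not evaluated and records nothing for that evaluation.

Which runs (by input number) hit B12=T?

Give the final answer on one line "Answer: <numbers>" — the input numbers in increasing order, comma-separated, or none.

input #1 (a=3, c=-3, s=3): misses B12=T
input #2 (a=4, c=-1, s=4): misses B12=T
input #3 (a=5, c=-1, s=2): misses B12=T
input #4 (a=6, c=-3, s=3): misses B12=T
input #5 (a=4, c=0, s=2): misses B12=T
input #6 (a=4, c=1, s=4): misses B12=T
input #7 (a=6, c=1, s=4): misses B12=T
input #8 (a=4, c=0, s=0): covers B12=T

Answer: 8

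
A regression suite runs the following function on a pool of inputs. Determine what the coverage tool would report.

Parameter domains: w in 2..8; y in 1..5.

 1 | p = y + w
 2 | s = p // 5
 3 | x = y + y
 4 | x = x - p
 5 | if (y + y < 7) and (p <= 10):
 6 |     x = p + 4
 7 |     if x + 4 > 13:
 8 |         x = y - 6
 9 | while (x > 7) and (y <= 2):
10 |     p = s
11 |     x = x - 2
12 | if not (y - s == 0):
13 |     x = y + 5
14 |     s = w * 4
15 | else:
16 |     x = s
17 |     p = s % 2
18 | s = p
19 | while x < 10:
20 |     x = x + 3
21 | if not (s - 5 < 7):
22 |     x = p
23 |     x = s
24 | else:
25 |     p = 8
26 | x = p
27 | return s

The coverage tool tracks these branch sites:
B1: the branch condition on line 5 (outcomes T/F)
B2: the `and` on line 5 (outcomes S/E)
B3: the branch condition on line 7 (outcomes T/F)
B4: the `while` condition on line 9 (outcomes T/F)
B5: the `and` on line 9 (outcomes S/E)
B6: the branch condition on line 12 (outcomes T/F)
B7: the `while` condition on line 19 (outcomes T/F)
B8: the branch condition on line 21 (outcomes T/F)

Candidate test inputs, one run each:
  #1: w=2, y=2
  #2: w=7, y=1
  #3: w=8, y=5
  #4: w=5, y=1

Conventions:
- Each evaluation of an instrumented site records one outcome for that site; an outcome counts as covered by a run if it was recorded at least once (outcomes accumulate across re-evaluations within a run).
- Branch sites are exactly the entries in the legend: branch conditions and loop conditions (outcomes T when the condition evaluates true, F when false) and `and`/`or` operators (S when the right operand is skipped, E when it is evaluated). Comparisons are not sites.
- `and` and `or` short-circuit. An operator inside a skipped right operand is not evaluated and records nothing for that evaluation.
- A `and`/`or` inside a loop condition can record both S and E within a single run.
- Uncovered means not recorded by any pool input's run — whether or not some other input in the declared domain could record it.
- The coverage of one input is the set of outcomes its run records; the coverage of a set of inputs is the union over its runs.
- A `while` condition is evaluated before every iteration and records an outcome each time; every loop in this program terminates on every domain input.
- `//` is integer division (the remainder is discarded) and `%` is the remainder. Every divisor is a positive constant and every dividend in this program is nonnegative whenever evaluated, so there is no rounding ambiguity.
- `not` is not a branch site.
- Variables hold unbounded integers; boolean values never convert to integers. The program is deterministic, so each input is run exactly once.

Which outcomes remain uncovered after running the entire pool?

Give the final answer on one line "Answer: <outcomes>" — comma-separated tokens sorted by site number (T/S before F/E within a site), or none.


run #1 (w=2, y=2) runs B2->E, B1->T, B3->F, B5->E, B4->T, B5->S, B4->F, B6->T, B7->T, B7->F, B8->F; records B1=T, B2=E, B3=F, B4=T, B4=F, B5=S, B5=E, B6=T, B7=T, B7=F, B8=F
run #2 (w=7, y=1) runs B2->E, B1->T, B3->T, B5->S, B4->F, B6->F, B7->T, B7->T, B7->T, B7->F, B8->F; records B1=T, B2=E, B3=T, B4=F, B5=S, B6=F, B7=T, B7=F, B8=F
run #3 (w=8, y=5) runs B2->S, B1->F, B5->S, B4->F, B6->T, B7->F, B8->T; records B1=F, B2=S, B4=F, B5=S, B6=T, B7=F, B8=T
run #4 (w=5, y=1) runs B2->E, B1->T, B3->T, B5->S, B4->F, B6->F, B7->T, B7->T, B7->T, B7->F, B8->F; records B1=T, B2=E, B3=T, B4=F, B5=S, B6=F, B7=T, B7=F, B8=F
union over the pool: B1=T, B1=F, B2=S, B2=E, B3=T, B3=F, B4=T, B4=F, B5=S, B5=E, B6=T, B6=F, B7=T, B7=F, B8=T, B8=F
uncovered (0 of 16): none
Answer: none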